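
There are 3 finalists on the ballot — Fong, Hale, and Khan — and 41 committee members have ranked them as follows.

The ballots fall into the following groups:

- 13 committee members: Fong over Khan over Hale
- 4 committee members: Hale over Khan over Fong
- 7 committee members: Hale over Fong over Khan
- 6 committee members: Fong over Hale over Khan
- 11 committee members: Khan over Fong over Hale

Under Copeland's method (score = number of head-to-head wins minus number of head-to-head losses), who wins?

Fong

Pairwise results:
  Fong vs Hale: Fong wins 30–11.
  Fong vs Khan: Fong wins 26–15.
  Hale vs Khan: Khan wins 24–17.
Copeland scores (wins − losses):
  Fong: 2 − 0 = 2
  Hale: 0 − 2 = -2
  Khan: 1 − 1 = 0
Fong has the best Copeland score.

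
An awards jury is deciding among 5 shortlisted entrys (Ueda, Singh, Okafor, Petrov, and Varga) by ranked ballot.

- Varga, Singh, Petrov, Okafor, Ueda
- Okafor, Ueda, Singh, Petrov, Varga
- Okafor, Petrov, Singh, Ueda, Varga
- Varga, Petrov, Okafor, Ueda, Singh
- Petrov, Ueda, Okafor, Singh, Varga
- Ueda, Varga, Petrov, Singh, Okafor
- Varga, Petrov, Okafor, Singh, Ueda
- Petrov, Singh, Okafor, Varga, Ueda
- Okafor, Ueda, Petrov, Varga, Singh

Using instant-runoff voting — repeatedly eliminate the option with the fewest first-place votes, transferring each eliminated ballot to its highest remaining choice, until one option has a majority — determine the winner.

Round 1: Okafor 3, Varga 3, Petrov 2, Ueda 1, Singh 0. Singh has the fewest and is eliminated.
Round 2: Okafor 3, Varga 3, Petrov 2, Ueda 1. Ueda has the fewest and is eliminated.
Round 3: Varga 4, Okafor 3, Petrov 2. Petrov has the fewest and is eliminated.
Round 4: Okafor 5, Varga 4. Okafor has a majority.

Okafor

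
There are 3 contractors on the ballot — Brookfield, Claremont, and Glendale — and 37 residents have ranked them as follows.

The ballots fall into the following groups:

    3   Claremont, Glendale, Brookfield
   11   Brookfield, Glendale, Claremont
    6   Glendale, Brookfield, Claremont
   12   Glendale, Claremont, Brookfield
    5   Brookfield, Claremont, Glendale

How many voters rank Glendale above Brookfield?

21

Ballots ranking Glendale above Brookfield: 3+6+12 = 21.
Ballots ranking Brookfield above Glendale: 11+5 = 16.
So 21 of 37 voters prefer Glendale to Brookfield.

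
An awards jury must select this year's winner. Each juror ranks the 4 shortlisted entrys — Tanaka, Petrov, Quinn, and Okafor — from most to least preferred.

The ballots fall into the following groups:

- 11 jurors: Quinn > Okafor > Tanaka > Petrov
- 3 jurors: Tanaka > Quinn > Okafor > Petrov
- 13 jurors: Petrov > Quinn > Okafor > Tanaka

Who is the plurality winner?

Petrov

First-place vote totals:
  Tanaka: 3
  Petrov: 13
  Quinn: 11
  Okafor: 0
Petrov has the most first-place votes.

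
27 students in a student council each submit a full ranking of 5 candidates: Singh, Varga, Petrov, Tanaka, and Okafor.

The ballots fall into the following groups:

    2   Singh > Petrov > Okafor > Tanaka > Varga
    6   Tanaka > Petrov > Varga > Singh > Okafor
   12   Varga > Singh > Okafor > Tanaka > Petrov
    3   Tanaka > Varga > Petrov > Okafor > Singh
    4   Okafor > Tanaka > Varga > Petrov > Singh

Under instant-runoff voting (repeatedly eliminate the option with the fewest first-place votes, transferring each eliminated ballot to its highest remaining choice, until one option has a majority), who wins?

Tanaka

Round 1: Varga 12, Tanaka 9, Okafor 4, Singh 2, Petrov 0. Petrov has the fewest and is eliminated.
Round 2: Varga 12, Tanaka 9, Okafor 4, Singh 2. Singh has the fewest and is eliminated.
Round 3: Varga 12, Tanaka 9, Okafor 6. Okafor has the fewest and is eliminated.
Round 4: Tanaka 15, Varga 12. Tanaka has a majority.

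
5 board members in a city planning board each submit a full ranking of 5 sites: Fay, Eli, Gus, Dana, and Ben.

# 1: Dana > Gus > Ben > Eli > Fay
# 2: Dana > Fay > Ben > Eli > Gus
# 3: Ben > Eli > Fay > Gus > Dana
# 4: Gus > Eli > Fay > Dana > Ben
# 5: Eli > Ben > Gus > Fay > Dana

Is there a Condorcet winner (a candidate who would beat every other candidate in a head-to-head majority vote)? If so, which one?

None — there is no Condorcet winner

Head-to-head results (5 voters total):
Fay vs Eli: Eli wins 4–1.
Fay vs Gus: Gus wins 3–2.
Fay vs Dana: Fay wins 3–2.
Fay vs Ben: Ben wins 3–2.
Eli vs Gus: Eli wins 3–2.
Eli vs Dana: Eli wins 3–2.
Eli vs Ben: Ben wins 3–2.
Gus vs Dana: Gus wins 3–2.
Gus vs Ben: Ben wins 3–2.
Dana vs Ben: Dana wins 3–2.
No candidate beats all others: Fay beats Dana beats Ben beats Fay, a majority cycle.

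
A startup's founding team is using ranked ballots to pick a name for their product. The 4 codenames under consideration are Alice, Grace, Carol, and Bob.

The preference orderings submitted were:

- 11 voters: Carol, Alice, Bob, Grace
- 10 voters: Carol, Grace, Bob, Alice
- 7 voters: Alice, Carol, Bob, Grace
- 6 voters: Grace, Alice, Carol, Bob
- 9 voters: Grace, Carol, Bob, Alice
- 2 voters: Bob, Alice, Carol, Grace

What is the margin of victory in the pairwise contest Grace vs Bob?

5

Ballots ranking Grace above Bob: 10+6+9 = 25.
Ballots ranking Bob above Grace: 11+7+2 = 20.
Grace wins 25–20, a margin of 5.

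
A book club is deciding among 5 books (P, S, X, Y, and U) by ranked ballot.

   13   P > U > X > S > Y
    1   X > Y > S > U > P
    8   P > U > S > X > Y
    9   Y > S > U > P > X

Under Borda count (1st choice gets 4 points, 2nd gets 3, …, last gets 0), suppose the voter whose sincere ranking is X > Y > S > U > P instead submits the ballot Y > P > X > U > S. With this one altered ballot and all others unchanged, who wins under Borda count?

P

Borda totals with the altered ballot: P 96, S 56, X 36, Y 40, U 82.
The winner is unchanged: still P.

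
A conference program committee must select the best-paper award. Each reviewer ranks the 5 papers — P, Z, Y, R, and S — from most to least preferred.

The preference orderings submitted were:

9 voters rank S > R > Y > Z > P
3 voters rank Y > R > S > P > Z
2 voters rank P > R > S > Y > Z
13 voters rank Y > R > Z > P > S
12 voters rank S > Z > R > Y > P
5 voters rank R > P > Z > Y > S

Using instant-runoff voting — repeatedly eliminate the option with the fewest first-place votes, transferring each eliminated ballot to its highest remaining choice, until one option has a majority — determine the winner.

Round 1: S 21, Y 16, R 5, P 2, Z 0. Z has the fewest and is eliminated.
Round 2: S 21, Y 16, R 5, P 2. P has the fewest and is eliminated.
Round 3: S 21, Y 16, R 7. R has the fewest and is eliminated.
Round 4: S 23, Y 21. S has a majority.

S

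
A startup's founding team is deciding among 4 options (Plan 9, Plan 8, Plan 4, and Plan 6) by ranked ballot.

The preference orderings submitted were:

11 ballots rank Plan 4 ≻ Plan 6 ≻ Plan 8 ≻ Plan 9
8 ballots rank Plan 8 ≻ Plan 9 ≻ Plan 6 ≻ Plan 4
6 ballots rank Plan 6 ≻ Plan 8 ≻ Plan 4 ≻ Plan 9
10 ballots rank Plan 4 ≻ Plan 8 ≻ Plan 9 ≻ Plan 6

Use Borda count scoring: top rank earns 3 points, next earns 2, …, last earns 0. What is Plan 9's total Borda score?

Borda scores:
  Plan 9: 11·0 + 8·2 + 6·0 + 10·1 = 26
  Plan 8: 11·1 + 8·3 + 6·2 + 10·2 = 67
  Plan 4: 11·3 + 8·0 + 6·1 + 10·3 = 69
  Plan 6: 11·2 + 8·1 + 6·3 + 10·0 = 48

26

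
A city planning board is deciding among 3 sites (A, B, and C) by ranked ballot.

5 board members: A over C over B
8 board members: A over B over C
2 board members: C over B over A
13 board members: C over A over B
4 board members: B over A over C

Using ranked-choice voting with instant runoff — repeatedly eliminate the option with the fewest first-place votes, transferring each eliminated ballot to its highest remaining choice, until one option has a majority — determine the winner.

A

Round 1: C 15, A 13, B 4. B has the fewest and is eliminated.
Round 2: A 17, C 15. A has a majority.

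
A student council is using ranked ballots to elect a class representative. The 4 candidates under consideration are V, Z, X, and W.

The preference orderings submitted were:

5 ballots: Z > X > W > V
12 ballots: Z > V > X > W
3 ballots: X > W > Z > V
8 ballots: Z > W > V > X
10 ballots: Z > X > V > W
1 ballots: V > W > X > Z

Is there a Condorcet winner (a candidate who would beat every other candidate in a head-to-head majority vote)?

Head-to-head results (39 voters total):
V vs Z: Z wins 38–1.
V vs X: V wins 21–18.
V vs W: V wins 23–16.
Z vs X: Z wins 35–4.
Z vs W: Z wins 35–4.
X vs W: X wins 30–9.
Z beats each rival — V (38–1), X (35–4), W (35–4) — so Z is the Condorcet winner.

Yes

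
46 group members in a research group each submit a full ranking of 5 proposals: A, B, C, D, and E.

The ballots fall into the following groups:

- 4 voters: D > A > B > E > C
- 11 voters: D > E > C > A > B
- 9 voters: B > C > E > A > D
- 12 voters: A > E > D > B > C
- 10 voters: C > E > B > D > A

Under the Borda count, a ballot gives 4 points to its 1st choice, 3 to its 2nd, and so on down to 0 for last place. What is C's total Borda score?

89

Borda scores:
  A: 4·3 + 11·1 + 9·1 + 12·4 + 10·0 = 80
  B: 4·2 + 11·0 + 9·4 + 12·1 + 10·2 = 76
  C: 4·0 + 11·2 + 9·3 + 12·0 + 10·4 = 89
  D: 4·4 + 11·4 + 9·0 + 12·2 + 10·1 = 94
  E: 4·1 + 11·3 + 9·2 + 12·3 + 10·3 = 121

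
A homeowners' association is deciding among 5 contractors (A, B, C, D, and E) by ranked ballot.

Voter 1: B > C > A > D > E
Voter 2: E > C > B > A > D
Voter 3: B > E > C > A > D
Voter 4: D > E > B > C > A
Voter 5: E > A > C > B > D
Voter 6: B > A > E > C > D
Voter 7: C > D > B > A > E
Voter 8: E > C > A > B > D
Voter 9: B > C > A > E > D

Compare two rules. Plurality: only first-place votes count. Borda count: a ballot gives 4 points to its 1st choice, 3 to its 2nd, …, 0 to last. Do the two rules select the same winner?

Yes

Plurality first-place counts: A 0, B 4, C 1, D 1, E 3 → B.
Borda totals: A 15, B 24, C 22, D 8, E 21 → B.
The two rules agree on B.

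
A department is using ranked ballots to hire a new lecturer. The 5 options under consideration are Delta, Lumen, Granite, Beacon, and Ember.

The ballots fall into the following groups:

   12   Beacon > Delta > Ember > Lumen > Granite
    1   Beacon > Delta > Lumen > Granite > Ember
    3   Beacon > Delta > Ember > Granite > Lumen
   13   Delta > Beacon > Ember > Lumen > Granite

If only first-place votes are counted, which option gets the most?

Beacon

First-place vote totals:
  Delta: 13
  Lumen: 0
  Granite: 0
  Beacon: 16
  Ember: 0
Beacon has the most first-place votes.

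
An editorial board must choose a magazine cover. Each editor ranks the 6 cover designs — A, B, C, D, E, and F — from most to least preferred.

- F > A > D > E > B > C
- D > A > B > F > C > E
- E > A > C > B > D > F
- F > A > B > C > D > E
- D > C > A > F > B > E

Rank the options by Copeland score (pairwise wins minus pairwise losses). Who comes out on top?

A

Pairwise results:
  A vs B: A wins 5–0.
  A vs C: A wins 4–1.
  A vs D: A wins 3–2.
  A vs E: A wins 4–1.
  A vs F: A wins 3–2.
  B vs C: B wins 3–2.
  B vs D: D wins 3–2.
  B vs E: B wins 3–2.
  B vs F: F wins 3–2.
  C vs D: D wins 3–2.
  C vs E: C wins 3–2.
  C vs F: F wins 3–2.
  D vs E: D wins 4–1.
  D vs F: D wins 3–2.
  E vs F: F wins 4–1.
Copeland scores (wins − losses):
  A: 5 − 0 = 5
  B: 2 − 3 = -1
  C: 1 − 4 = -3
  D: 4 − 1 = 3
  E: 0 − 5 = -5
  F: 3 − 2 = 1
A has the best Copeland score.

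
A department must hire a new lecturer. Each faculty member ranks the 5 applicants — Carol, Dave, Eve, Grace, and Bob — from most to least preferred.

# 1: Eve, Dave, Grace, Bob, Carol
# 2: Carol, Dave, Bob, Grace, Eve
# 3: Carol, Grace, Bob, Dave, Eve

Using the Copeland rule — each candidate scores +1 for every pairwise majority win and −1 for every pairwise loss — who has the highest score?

Carol

Pairwise results:
  Carol vs Dave: Carol wins 2–1.
  Carol vs Eve: Carol wins 2–1.
  Carol vs Grace: Carol wins 2–1.
  Carol vs Bob: Carol wins 2–1.
  Dave vs Eve: Dave wins 2–1.
  Dave vs Grace: Dave wins 2–1.
  Dave vs Bob: Dave wins 2–1.
  Eve vs Grace: Grace wins 2–1.
  Eve vs Bob: Bob wins 2–1.
  Grace vs Bob: Grace wins 2–1.
Copeland scores (wins − losses):
  Carol: 4 − 0 = 4
  Dave: 3 − 1 = 2
  Eve: 0 − 4 = -4
  Grace: 2 − 2 = 0
  Bob: 1 − 3 = -2
Carol has the best Copeland score.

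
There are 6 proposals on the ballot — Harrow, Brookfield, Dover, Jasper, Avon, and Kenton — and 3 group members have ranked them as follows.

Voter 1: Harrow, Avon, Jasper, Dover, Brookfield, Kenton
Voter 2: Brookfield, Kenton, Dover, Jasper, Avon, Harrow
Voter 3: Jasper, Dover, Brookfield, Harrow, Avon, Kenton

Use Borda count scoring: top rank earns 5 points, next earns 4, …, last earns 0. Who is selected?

Jasper

Borda scores:
  Harrow: 5 + 0 + 2 = 7
  Brookfield: 1 + 5 + 3 = 9
  Dover: 2 + 3 + 4 = 9
  Jasper: 3 + 2 + 5 = 10
  Avon: 4 + 1 + 1 = 6
  Kenton: 0 + 4 + 0 = 4
Jasper has the highest total.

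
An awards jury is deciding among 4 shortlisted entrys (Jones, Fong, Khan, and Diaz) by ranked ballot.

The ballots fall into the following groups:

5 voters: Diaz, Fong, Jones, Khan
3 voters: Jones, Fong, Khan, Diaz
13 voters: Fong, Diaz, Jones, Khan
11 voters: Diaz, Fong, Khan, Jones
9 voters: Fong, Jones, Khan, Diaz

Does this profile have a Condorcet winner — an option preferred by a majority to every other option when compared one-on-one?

Head-to-head results (41 voters total):
Jones vs Fong: Fong wins 38–3.
Jones vs Khan: Jones wins 30–11.
Jones vs Diaz: Diaz wins 29–12.
Fong vs Khan: Fong wins 41–0.
Fong vs Diaz: Fong wins 25–16.
Khan vs Diaz: Diaz wins 29–12.
Fong beats each rival — Jones (38–3), Khan (41–0), Diaz (25–16) — so Fong is the Condorcet winner.

Yes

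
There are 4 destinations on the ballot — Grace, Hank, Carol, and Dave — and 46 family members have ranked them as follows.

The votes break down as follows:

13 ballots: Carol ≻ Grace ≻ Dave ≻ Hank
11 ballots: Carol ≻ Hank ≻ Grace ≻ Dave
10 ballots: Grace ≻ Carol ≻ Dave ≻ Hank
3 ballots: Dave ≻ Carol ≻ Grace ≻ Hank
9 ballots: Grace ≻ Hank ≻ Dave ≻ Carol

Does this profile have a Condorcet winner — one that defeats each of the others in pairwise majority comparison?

Head-to-head results (46 voters total):
Grace vs Hank: Grace wins 35–11.
Grace vs Carol: Carol wins 27–19.
Grace vs Dave: Grace wins 43–3.
Hank vs Carol: Carol wins 37–9.
Hank vs Dave: Dave wins 26–20.
Carol vs Dave: Carol wins 34–12.
Carol beats each rival — Grace (27–19), Hank (37–9), Dave (34–12) — so Carol is the Condorcet winner.

Yes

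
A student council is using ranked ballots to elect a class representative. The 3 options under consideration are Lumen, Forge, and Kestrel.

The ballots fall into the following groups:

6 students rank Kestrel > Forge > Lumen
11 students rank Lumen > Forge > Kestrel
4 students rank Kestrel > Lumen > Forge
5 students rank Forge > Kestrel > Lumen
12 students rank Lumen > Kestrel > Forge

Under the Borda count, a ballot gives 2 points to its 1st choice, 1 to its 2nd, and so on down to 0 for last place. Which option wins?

Lumen

Borda scores:
  Lumen: 6·0 + 11·2 + 4·1 + 5·0 + 12·2 = 50
  Forge: 6·1 + 11·1 + 4·0 + 5·2 + 12·0 = 27
  Kestrel: 6·2 + 11·0 + 4·2 + 5·1 + 12·1 = 37
Lumen has the highest total.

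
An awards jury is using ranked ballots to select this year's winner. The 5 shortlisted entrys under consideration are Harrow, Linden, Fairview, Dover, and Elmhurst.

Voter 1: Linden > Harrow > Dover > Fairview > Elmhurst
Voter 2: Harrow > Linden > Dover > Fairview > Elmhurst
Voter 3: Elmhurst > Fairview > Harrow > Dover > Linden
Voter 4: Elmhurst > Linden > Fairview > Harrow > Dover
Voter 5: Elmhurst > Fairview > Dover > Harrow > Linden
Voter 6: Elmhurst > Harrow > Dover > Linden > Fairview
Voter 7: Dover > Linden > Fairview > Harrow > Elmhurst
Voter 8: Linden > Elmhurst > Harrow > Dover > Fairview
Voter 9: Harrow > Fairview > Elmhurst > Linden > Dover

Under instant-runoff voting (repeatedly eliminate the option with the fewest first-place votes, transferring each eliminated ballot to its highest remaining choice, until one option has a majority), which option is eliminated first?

Round 1: Elmhurst 4, Harrow 2, Linden 2, Dover 1, Fairview 0. Fairview has the fewest and is eliminated.
Round 2: Elmhurst 4, Harrow 2, Linden 2, Dover 1. Dover has the fewest and is eliminated.
Round 3: Elmhurst 4, Linden 3, Harrow 2. Harrow has the fewest and is eliminated.
Round 4: Elmhurst 5, Linden 4. Elmhurst has a majority.

Fairview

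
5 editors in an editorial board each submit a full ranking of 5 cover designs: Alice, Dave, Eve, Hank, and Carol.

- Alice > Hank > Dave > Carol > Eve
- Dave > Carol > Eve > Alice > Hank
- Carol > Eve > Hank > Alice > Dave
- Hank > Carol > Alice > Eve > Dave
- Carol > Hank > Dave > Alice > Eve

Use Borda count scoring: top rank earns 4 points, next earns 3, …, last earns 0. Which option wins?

Carol

Borda scores:
  Alice: 4 + 1 + 1 + 2 + 1 = 9
  Dave: 2 + 4 + 0 + 0 + 2 = 8
  Eve: 0 + 2 + 3 + 1 + 0 = 6
  Hank: 3 + 0 + 2 + 4 + 3 = 12
  Carol: 1 + 3 + 4 + 3 + 4 = 15
Carol has the highest total.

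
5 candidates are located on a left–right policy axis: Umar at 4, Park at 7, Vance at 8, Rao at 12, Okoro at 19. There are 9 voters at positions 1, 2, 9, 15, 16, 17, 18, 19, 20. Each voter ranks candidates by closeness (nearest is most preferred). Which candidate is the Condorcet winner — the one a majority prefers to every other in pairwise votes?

With single-peaked preferences on a line, the Condorcet winner is the candidate closest to the median voter.
The median voter (position 16) is closest to Okoro at 19.
Check: Okoro vs Rao — voters closer to Okoro: 5 of 9.

Okoro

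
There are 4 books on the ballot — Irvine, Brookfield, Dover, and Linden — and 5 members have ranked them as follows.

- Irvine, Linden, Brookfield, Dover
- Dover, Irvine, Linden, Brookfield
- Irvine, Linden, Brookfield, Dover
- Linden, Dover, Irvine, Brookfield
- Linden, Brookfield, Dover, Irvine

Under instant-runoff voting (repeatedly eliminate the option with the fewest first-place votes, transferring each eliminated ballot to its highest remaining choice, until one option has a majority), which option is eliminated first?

Round 1: Irvine 2, Linden 2, Dover 1, Brookfield 0. Brookfield has the fewest and is eliminated.
Round 2: Irvine 2, Linden 2, Dover 1. Dover has the fewest and is eliminated.
Round 3: Irvine 3, Linden 2. Irvine has a majority.

Brookfield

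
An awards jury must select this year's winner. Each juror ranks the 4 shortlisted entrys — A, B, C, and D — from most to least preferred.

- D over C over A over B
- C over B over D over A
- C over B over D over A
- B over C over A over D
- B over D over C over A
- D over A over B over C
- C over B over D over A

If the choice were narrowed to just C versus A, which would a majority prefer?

Ballots ranking C above A: 6.
Ballots ranking A above C: 1.
C wins the head-to-head, 6–1.

C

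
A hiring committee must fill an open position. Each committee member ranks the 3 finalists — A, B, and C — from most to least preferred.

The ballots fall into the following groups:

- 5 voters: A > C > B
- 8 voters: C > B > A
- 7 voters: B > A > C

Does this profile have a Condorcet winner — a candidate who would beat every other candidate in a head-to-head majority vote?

Head-to-head results (20 voters total):
A vs B: B wins 15–5.
A vs C: A wins 12–8.
B vs C: C wins 13–7.
No candidate beats all others: A beats C beats B beats A, a majority cycle.

No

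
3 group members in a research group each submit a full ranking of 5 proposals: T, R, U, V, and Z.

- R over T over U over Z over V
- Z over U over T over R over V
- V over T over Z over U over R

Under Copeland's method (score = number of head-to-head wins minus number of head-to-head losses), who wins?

Pairwise results:
  T vs R: T wins 2–1.
  T vs U: T wins 2–1.
  T vs V: T wins 2–1.
  T vs Z: T wins 2–1.
  R vs U: U wins 2–1.
  R vs V: R wins 2–1.
  R vs Z: Z wins 2–1.
  U vs V: U wins 2–1.
  U vs Z: Z wins 2–1.
  V vs Z: Z wins 2–1.
Copeland scores (wins − losses):
  T: 4 − 0 = 4
  R: 1 − 3 = -2
  U: 2 − 2 = 0
  V: 0 − 4 = -4
  Z: 3 − 1 = 2
T has the best Copeland score.

T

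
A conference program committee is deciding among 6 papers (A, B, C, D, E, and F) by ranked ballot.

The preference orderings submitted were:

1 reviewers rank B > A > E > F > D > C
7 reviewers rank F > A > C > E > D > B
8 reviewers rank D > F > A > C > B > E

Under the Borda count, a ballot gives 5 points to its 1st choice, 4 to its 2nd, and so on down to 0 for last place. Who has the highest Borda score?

F

Borda scores:
  A: 4 + 7·4 + 8·3 = 56
  B: 5 + 7·0 + 8·1 = 13
  C: 0 + 7·3 + 8·2 = 37
  D: 1 + 7·1 + 8·5 = 48
  E: 3 + 7·2 + 8·0 = 17
  F: 2 + 7·5 + 8·4 = 69
F has the highest total.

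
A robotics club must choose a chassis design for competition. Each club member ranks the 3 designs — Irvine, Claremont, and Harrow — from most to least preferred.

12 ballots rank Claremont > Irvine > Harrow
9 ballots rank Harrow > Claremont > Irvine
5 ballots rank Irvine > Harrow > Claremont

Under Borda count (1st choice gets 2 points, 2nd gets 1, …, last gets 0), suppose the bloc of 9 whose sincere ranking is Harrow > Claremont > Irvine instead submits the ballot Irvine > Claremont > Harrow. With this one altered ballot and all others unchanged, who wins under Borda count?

Borda totals with the altered ballot: Irvine 40, Claremont 33, Harrow 5.
The switch changes the winner from Claremont to Irvine.

Irvine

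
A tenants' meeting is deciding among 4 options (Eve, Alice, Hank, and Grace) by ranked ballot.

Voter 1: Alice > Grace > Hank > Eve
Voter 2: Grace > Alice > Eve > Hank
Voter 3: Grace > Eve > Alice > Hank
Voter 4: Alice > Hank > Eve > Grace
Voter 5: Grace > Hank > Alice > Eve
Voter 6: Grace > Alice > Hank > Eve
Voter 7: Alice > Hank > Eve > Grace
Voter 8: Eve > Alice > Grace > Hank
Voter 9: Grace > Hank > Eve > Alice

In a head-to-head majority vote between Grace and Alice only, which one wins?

Ballots ranking Grace above Alice: 5.
Ballots ranking Alice above Grace: 4.
Grace wins the head-to-head, 5–4.

Grace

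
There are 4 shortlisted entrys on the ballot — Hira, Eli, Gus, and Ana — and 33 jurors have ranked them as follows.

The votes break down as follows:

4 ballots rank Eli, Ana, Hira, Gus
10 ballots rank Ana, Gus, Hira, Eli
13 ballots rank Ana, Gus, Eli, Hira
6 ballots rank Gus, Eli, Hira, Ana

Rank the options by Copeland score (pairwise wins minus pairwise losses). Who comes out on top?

Ana

Pairwise results:
  Hira vs Eli: Eli wins 23–10.
  Hira vs Gus: Gus wins 29–4.
  Hira vs Ana: Ana wins 27–6.
  Eli vs Gus: Gus wins 29–4.
  Eli vs Ana: Ana wins 23–10.
  Gus vs Ana: Ana wins 27–6.
Copeland scores (wins − losses):
  Hira: 0 − 3 = -3
  Eli: 1 − 2 = -1
  Gus: 2 − 1 = 1
  Ana: 3 − 0 = 3
Ana has the best Copeland score.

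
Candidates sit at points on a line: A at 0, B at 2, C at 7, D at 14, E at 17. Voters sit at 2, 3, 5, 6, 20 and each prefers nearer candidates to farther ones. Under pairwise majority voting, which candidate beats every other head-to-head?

C

With single-peaked preferences on a line, the Condorcet winner is the candidate closest to the median voter.
The median voter (position 5) is closest to C at 7.
Check: C vs A — voters closer to C: 3 of 5.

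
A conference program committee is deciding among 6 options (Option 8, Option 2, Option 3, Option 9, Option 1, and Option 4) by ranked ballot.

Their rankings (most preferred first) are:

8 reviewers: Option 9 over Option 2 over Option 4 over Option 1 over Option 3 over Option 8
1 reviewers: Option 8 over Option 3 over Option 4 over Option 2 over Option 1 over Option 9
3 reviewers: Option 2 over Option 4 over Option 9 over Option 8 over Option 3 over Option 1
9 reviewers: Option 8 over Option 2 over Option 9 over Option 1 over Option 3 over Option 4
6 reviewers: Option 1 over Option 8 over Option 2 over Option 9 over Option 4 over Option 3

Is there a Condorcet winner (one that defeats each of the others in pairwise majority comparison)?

No

Head-to-head results (27 voters total):
Option 8 vs Option 2: Option 8 wins 16–11.
Option 8 vs Option 3: Option 8 wins 19–8.
Option 8 vs Option 9: Option 8 wins 16–11.
Option 8 vs Option 1: Option 1 wins 14–13.
Option 8 vs Option 4: Option 8 wins 16–11.
Option 2 vs Option 3: Option 2 wins 26–1.
Option 2 vs Option 9: Option 2 wins 19–8.
Option 2 vs Option 1: Option 2 wins 21–6.
Option 2 vs Option 4: Option 2 wins 26–1.
Option 3 vs Option 9: Option 9 wins 26–1.
Option 3 vs Option 1: Option 1 wins 23–4.
Option 3 vs Option 4: Option 4 wins 17–10.
Option 9 vs Option 1: Option 9 wins 20–7.
Option 9 vs Option 4: Option 9 wins 23–4.
Option 1 vs Option 4: Option 1 wins 15–12.
No candidate beats all others: Option 8 beats Option 2 beats Option 1 beats Option 8, a majority cycle.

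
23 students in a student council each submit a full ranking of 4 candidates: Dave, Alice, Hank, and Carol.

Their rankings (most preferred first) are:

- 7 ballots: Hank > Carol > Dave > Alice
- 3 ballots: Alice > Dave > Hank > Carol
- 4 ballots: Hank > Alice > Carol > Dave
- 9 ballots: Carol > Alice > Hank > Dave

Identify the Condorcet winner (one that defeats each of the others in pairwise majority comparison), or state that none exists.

There is no Condorcet winner

Head-to-head results (23 voters total):
Dave vs Alice: Alice wins 16–7.
Dave vs Hank: Hank wins 20–3.
Dave vs Carol: Carol wins 20–3.
Alice vs Hank: Alice wins 12–11.
Alice vs Carol: Carol wins 16–7.
Hank vs Carol: Hank wins 14–9.
No candidate beats all others: Alice beats Hank beats Carol beats Alice, a majority cycle.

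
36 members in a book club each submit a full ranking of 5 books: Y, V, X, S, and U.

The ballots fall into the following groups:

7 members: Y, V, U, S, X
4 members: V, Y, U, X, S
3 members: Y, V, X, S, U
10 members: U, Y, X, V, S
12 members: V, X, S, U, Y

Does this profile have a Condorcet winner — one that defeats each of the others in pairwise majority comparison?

Head-to-head results (36 voters total):
Y vs V: Y wins 20–16.
Y vs X: Y wins 24–12.
Y vs S: Y wins 24–12.
Y vs U: U wins 22–14.
V vs X: V wins 26–10.
V vs S: V wins 36–0.
V vs U: V wins 26–10.
X vs S: X wins 29–7.
X vs U: U wins 21–15.
S vs U: U wins 21–15.
No candidate beats all others: Y beats V beats U beats Y, a majority cycle.

No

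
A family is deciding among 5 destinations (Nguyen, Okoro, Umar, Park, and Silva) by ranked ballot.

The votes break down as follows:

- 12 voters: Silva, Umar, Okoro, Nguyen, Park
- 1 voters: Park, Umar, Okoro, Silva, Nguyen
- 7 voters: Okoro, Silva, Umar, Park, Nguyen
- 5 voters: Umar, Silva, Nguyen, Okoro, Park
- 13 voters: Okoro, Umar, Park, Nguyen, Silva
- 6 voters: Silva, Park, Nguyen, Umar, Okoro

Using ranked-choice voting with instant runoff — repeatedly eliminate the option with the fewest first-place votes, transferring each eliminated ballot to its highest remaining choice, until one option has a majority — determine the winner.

Round 1: Okoro 20, Silva 18, Umar 5, Park 1, Nguyen 0. Nguyen has the fewest and is eliminated.
Round 2: Okoro 20, Silva 18, Umar 5, Park 1. Park has the fewest and is eliminated.
Round 3: Okoro 20, Silva 18, Umar 6. Umar has the fewest and is eliminated.
Round 4: Silva 23, Okoro 21. Silva has a majority.

Silva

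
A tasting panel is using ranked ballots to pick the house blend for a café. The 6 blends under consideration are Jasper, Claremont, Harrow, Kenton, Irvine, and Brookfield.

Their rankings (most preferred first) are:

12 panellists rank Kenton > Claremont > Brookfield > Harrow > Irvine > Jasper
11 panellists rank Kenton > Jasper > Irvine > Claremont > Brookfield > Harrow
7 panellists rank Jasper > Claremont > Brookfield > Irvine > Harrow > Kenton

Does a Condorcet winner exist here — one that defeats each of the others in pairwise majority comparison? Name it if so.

Head-to-head results (30 voters total):
Jasper vs Claremont: Jasper wins 18–12.
Jasper vs Harrow: Jasper wins 18–12.
Jasper vs Kenton: Kenton wins 23–7.
Jasper vs Irvine: Jasper wins 18–12.
Jasper vs Brookfield: Jasper wins 18–12.
Claremont vs Harrow: Claremont wins 30–0.
Claremont vs Kenton: Kenton wins 23–7.
Claremont vs Irvine: Claremont wins 19–11.
Claremont vs Brookfield: Claremont wins 30–0.
Harrow vs Kenton: Kenton wins 23–7.
Harrow vs Irvine: Irvine wins 18–12.
Harrow vs Brookfield: Brookfield wins 30–0.
Kenton vs Irvine: Kenton wins 23–7.
Kenton vs Brookfield: Kenton wins 23–7.
Irvine vs Brookfield: Brookfield wins 19–11.
Kenton beats each rival — Jasper (23–7), Claremont (23–7), Harrow (23–7), Irvine (23–7), Brookfield (23–7) — so Kenton is the Condorcet winner.

Kenton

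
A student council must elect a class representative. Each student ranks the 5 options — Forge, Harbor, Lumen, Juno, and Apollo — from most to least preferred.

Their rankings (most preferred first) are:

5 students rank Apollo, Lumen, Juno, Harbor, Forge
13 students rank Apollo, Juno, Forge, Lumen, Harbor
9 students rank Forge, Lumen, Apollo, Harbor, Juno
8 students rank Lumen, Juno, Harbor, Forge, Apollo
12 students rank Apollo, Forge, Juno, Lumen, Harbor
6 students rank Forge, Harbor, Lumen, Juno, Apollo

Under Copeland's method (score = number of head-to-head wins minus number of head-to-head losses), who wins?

Pairwise results:
  Forge vs Harbor: Forge wins 40–13.
  Forge vs Lumen: Forge wins 40–13.
  Forge vs Juno: Forge wins 27–26.
  Forge vs Apollo: Apollo wins 30–23.
  Harbor vs Lumen: Lumen wins 47–6.
  Harbor vs Juno: Juno wins 38–15.
  Harbor vs Apollo: Apollo wins 39–14.
  Lumen vs Juno: Lumen wins 28–25.
  Lumen vs Apollo: Apollo wins 30–23.
  Juno vs Apollo: Apollo wins 39–14.
Copeland scores (wins − losses):
  Forge: 3 − 1 = 2
  Harbor: 0 − 4 = -4
  Lumen: 2 − 2 = 0
  Juno: 1 − 3 = -2
  Apollo: 4 − 0 = 4
Apollo has the best Copeland score.

Apollo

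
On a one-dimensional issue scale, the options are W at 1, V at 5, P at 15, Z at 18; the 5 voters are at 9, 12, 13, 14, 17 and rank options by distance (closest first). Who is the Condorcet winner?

With single-peaked preferences on a line, the Condorcet winner is the candidate closest to the median voter.
The median voter (position 13) is closest to P at 15.
Check: P vs V — voters closer to P: 4 of 5.

P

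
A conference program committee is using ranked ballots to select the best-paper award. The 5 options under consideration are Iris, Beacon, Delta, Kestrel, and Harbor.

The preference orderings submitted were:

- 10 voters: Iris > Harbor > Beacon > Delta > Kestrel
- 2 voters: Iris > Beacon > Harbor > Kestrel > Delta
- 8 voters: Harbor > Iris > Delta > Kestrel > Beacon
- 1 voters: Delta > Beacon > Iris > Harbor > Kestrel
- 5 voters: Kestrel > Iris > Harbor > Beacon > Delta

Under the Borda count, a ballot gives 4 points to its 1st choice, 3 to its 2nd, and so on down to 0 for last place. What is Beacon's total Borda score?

34

Borda scores:
  Iris: 10·4 + 2·4 + 8·3 + 2 + 5·3 = 89
  Beacon: 10·2 + 2·3 + 8·0 + 3 + 5·1 = 34
  Delta: 10·1 + 2·0 + 8·2 + 4 + 5·0 = 30
  Kestrel: 10·0 + 2·1 + 8·1 + 0 + 5·4 = 30
  Harbor: 10·3 + 2·2 + 8·4 + 1 + 5·2 = 77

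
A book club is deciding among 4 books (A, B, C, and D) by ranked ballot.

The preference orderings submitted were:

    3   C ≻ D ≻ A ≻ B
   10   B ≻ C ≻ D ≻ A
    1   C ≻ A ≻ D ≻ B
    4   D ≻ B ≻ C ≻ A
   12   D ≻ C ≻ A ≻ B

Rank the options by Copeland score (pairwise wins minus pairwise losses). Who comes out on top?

Pairwise results:
  A vs B: A wins 16–14.
  A vs C: C wins 30–0.
  A vs D: D wins 29–1.
  B vs C: C wins 16–14.
  B vs D: D wins 20–10.
  C vs D: D wins 16–14.
Copeland scores (wins − losses):
  A: 1 − 2 = -1
  B: 0 − 3 = -3
  C: 2 − 1 = 1
  D: 3 − 0 = 3
D has the best Copeland score.

D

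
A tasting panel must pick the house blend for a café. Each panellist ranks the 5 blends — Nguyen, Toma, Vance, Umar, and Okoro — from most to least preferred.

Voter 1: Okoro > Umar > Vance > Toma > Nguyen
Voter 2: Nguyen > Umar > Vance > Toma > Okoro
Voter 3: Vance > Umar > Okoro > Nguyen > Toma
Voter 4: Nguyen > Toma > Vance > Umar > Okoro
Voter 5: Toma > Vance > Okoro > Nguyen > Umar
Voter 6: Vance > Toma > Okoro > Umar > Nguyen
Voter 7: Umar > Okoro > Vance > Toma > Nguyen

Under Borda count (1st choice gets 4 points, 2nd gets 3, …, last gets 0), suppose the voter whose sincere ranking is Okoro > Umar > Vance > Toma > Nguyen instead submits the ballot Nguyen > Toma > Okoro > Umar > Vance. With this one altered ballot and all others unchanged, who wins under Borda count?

Vance

Borda totals with the altered ballot: Nguyen 14, Toma 15, Vance 17, Umar 13, Okoro 11.
The winner is unchanged: still Vance.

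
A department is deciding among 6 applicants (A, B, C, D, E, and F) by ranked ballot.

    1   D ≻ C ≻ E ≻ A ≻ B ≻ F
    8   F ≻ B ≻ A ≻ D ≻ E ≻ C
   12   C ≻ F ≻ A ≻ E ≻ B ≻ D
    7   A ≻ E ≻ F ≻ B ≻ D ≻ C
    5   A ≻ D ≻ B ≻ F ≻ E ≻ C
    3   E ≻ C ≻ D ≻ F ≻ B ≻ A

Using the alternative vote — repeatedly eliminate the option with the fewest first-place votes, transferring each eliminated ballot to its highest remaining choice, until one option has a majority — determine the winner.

A

Round 1: A 12, C 12, F 8, E 3, D 1, B 0. B has the fewest and is eliminated.
Round 2: A 12, C 12, F 8, E 3, D 1. D has the fewest and is eliminated.
Round 3: C 13, A 12, F 8, E 3. E has the fewest and is eliminated.
Round 4: C 16, A 12, F 8. F has the fewest and is eliminated.
Round 5: A 20, C 16. A has a majority.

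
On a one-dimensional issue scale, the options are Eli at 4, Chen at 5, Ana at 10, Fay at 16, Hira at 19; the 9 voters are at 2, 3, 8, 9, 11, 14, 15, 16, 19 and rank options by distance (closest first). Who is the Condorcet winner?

With single-peaked preferences on a line, the Condorcet winner is the candidate closest to the median voter.
The median voter (position 11) is closest to Ana at 10.
Check: Ana vs Chen — voters closer to Ana: 7 of 9.

Ana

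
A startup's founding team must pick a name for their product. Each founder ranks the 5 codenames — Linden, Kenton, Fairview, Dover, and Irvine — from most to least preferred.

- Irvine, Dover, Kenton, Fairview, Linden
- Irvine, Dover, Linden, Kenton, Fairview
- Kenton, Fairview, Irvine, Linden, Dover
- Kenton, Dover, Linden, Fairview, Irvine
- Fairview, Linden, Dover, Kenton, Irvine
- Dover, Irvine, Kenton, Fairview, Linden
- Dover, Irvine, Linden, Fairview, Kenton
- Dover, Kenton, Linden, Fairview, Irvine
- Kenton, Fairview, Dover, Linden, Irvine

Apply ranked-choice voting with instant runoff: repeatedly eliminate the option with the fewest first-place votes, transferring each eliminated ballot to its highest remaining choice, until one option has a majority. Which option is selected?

Dover

Round 1: Kenton 3, Dover 3, Irvine 2, Fairview 1, Linden 0. Linden has the fewest and is eliminated.
Round 2: Kenton 3, Dover 3, Irvine 2, Fairview 1. Fairview has the fewest and is eliminated.
Round 3: Dover 4, Kenton 3, Irvine 2. Irvine has the fewest and is eliminated.
Round 4: Dover 6, Kenton 3. Dover has a majority.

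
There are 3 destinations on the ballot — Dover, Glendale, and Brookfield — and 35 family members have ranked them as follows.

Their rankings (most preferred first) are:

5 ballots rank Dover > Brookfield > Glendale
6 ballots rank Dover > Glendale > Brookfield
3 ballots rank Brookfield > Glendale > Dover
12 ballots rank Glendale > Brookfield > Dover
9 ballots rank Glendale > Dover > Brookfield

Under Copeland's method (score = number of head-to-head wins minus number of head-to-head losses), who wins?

Glendale

Pairwise results:
  Dover vs Glendale: Glendale wins 24–11.
  Dover vs Brookfield: Dover wins 20–15.
  Glendale vs Brookfield: Glendale wins 27–8.
Copeland scores (wins − losses):
  Dover: 1 − 1 = 0
  Glendale: 2 − 0 = 2
  Brookfield: 0 − 2 = -2
Glendale has the best Copeland score.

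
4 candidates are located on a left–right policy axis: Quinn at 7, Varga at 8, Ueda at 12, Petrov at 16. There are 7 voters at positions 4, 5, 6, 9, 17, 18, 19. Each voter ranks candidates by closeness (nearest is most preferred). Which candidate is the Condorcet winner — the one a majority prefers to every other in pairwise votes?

With single-peaked preferences on a line, the Condorcet winner is the candidate closest to the median voter.
The median voter (position 9) is closest to Varga at 8.
Check: Varga vs Ueda — voters closer to Varga: 4 of 7.

Varga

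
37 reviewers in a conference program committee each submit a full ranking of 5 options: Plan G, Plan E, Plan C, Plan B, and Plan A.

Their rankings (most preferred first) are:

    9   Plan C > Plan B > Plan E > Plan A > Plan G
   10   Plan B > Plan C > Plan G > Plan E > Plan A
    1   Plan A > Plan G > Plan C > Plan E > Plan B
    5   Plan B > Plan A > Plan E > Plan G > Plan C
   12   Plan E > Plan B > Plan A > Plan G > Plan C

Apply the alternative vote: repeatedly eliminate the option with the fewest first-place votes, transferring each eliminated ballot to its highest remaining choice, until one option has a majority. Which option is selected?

Round 1: Plan B 15, Plan E 12, Plan C 9, Plan A 1, Plan G 0. Plan G has the fewest and is eliminated.
Round 2: Plan B 15, Plan E 12, Plan C 9, Plan A 1. Plan A has the fewest and is eliminated.
Round 3: Plan B 15, Plan E 12, Plan C 10. Plan C has the fewest and is eliminated.
Round 4: Plan B 24, Plan E 13. Plan B has a majority.

Plan B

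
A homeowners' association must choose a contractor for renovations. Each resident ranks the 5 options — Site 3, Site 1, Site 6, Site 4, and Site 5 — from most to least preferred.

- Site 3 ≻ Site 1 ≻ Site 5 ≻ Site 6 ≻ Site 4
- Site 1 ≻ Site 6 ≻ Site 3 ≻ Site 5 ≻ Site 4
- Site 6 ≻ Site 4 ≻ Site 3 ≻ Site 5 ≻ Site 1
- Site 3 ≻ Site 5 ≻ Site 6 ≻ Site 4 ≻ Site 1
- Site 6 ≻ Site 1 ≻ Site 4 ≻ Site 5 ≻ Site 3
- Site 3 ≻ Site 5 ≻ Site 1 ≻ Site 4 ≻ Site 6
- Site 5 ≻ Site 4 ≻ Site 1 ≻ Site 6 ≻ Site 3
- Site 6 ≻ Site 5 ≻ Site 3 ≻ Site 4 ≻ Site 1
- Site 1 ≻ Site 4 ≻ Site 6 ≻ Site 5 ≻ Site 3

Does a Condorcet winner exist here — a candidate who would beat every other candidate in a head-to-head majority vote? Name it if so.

Head-to-head results (9 voters total):
Site 3 vs Site 1: Site 3 wins 5–4.
Site 3 vs Site 6: Site 6 wins 6–3.
Site 3 vs Site 4: Site 3 wins 5–4.
Site 3 vs Site 5: Site 3 wins 5–4.
Site 1 vs Site 6: Site 1 wins 5–4.
Site 1 vs Site 4: Site 1 wins 5–4.
Site 1 vs Site 5: Site 5 wins 5–4.
Site 6 vs Site 4: Site 6 wins 6–3.
Site 6 vs Site 5: Site 6 wins 5–4.
Site 4 vs Site 5: Site 5 wins 6–3.
No candidate beats all others: Site 3 beats Site 1 beats Site 6 beats Site 3, a majority cycle.

None — there is no Condorcet winner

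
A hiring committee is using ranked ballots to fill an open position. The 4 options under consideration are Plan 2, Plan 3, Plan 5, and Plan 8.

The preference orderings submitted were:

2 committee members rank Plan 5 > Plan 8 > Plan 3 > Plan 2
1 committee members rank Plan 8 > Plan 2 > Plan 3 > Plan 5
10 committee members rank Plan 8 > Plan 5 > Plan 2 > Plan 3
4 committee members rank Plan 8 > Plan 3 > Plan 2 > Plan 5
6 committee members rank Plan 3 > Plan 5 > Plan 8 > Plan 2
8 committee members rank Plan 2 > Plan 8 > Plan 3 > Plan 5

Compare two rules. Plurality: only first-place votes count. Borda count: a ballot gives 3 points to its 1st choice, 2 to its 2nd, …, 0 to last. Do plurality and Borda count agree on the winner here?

Plurality first-place counts: Plan 2 8, Plan 3 6, Plan 5 2, Plan 8 15 → Plan 8.
Borda totals: Plan 2 40, Plan 3 37, Plan 5 38, Plan 8 71 → Plan 8.
The two rules agree on Plan 8.

Yes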